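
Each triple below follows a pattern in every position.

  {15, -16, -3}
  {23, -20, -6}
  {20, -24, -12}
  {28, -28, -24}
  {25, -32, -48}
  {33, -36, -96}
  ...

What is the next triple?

First slot: 15, 23, 20, 28, 25, 33 → 30 (alternating steps +8, −3, +8, −3, …).
Second slot goes -16, -20, -24, -28, -32, -36 → -40 (−4 each step).
Third slot: ×2 each step, so -3, -6, -12, -24, -48, -96 → -192.
Combining the parts gives {30, -40, -192}.

{30, -40, -192}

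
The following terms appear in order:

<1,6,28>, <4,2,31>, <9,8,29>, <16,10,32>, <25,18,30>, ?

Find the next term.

First coordinate: perfect squares: 1², 2², 3², …; 1, 4, 9, 16, 25 → 36.
Second coordinate: each term is the sum of the two before it; 6, 2, 8, 10, 18 → 28.
Third coordinate: 28, 31, 29, 32, 30 → 33 (alternating steps +3, −2, +3, −2, …).
Putting it together: <36,28,33>.

<36,28,33>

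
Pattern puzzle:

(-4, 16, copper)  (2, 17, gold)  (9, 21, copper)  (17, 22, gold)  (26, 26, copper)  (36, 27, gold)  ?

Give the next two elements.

(47, 31, copper), (59, 32, gold)

First value — differences are 6, 7, 8, … (increasing by 1 each time): -4, 2, 9, 17, 26, 36 → 47 → 59.
For the second value, alternating steps +1, +4, +1, +4, …: 16, 17, 21, 22, 26, 27 → 31 → 32.
Metal — alternates copper ↔ gold: copper, gold, copper, gold, copper, gold → copper → gold.
Putting the parts together: (47, 31, copper) and then (59, 32, gold).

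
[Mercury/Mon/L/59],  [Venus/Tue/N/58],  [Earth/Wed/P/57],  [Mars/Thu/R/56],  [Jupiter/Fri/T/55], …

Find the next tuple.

[Saturn/Sat/V/54]

Planet: Mercury, Venus, Earth, Mars, Jupiter → Saturn (runs through the planets Mercury→Neptune).
Day goes Mon, Tue, Wed, Thu, Fri → Sat (runs through the weekdays Mon→Sun).
Letter: letters move forward 2 places in the alphabet; L, N, P, R, T → V.
Fourth part: −1 each step; 59, 58, 57, 56, 55 → 54.
Putting it together: [Saturn/Sat/V/54].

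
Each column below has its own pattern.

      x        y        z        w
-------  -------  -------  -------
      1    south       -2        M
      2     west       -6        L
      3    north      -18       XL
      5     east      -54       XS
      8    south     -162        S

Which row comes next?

13  west  -486  M

Column x: each term is the sum of the two before it; 1, 2, 3, 5, 8 → 13.
Column y: south, west, north, east, south → west (repeats south → west → north → east).
For the column z, ×3 each step: -2, -6, -18, -54, -162 → -486.
For the column w, runs through clothing sizes XS→XL: M, L, XL, XS, S → M.
Putting it together: 13  west  -486  M.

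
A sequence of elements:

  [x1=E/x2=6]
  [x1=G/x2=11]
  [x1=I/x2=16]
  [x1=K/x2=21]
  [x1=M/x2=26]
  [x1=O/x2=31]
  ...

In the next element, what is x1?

Q

X1: letters move forward 2 places in the alphabet; E, G, I, K, M, O → Q.
For the x2, +5 each step: 6, 11, 16, 21, 26, 31 → 36.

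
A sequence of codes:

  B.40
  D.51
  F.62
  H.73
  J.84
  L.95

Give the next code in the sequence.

N.106

Letter: letters move forward 2 places in the alphabet, so B, D, F, H, J, L → N.
Second component goes 40, 51, 62, 73, 84, 95 → 106 (+11 each step).
Combining the parts gives N.106.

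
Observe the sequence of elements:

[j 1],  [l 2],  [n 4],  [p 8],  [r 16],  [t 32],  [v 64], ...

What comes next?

[x 128]

Letter — letters move forward 2 places in the alphabet: j, l, n, p, r, t, v → x.
Second value: ×2 each step, so 1, 2, 4, 8, 16, 32, 64 → 128.
Putting it together: [x 128].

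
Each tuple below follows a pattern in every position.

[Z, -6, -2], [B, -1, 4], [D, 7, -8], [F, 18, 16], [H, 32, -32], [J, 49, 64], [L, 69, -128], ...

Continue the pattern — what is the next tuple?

Letter: letters move forward 2 places in the alphabet, wrapping Z→A, so Z, B, D, F, H, J, L → N.
Second value: differences are 5, 8, 11, … (increasing by 3 each time), so -6, -1, 7, 18, 32, 49, 69 → 92.
Third value: -2, 4, -8, 16, -32, 64, -128 → 256 (×(-2) each step).
Putting it together: [N, 92, 256].

[N, 92, 256]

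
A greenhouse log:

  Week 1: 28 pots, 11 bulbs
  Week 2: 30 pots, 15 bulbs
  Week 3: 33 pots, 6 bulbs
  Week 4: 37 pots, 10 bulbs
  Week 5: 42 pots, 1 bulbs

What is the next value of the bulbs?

Bulbs: 11, 15, 6, 10, 1 → 5 (alternating steps +4, −9, +4, −9, …).

5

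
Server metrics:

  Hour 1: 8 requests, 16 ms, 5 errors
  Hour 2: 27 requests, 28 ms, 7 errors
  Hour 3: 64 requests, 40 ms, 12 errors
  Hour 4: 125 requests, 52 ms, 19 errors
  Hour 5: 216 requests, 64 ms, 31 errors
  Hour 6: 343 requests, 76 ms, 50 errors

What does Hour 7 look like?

512 requests, 88 ms, 81 errors

Requests: 8, 27, 64, 125, 216, 343 → 512 (perfect cubes: 2³, 3³, 4³, …).
For the ms, +12 each step: 16, 28, 40, 52, 64, 76 → 88.
Errors goes 5, 7, 12, 19, 31, 50 → 81 (each term is the sum of the two before it).
So the next line is 512 requests, 88 ms, 81 errors.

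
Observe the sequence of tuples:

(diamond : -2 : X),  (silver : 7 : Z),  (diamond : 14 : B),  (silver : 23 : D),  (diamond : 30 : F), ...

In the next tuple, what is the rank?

silver

Rank — alternates diamond ↔ silver: diamond, silver, diamond, silver, diamond → silver.
For the second slot, alternating steps +9, +7, +9, +7, …: -2, 7, 14, 23, 30 → 39.
Letter — letters move forward 2 places in the alphabet, wrapping Z→A: X, Z, B, D, F → H.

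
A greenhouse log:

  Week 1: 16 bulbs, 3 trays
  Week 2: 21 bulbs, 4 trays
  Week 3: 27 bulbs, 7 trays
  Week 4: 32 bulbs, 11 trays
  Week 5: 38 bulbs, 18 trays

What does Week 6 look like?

43 bulbs, 29 trays

Bulbs: alternating steps +5, +6, +5, +6, …, so 16, 21, 27, 32, 38 → 43.
Trays: each term is the sum of the two before it, so 3, 4, 7, 11, 18 → 29.
Putting it together: 43 bulbs, 29 trays.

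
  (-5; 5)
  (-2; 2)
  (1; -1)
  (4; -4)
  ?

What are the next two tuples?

First part: -5, -2, 1, 4 → 7 → 10 (+3 each step).
Second part: always the negative of the first part; 5, 2, -1, -4 → -7 → -10.
Putting the parts together: (7; -7) and then (10; -10).

(7; -7), (10; -10)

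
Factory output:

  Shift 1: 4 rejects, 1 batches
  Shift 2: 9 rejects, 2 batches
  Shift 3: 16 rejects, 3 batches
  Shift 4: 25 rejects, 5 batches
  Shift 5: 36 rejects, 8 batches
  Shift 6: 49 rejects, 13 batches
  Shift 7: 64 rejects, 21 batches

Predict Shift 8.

81 rejects, 34 batches

For the rejects, perfect squares: 2², 3², 4², …: 4, 9, 16, 25, 36, 49, 64 → 81.
Batches goes 1, 2, 3, 5, 8, 13, 21 → 34 (each term is the sum of the two before it).
Combining the parts gives 81 rejects, 34 batches.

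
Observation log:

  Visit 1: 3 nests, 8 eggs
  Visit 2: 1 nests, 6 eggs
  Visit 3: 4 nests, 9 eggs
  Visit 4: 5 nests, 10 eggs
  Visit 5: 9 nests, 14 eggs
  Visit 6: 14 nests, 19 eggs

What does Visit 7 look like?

23 nests, 28 eggs

Nests: 3, 1, 4, 5, 9, 14 → 23 (each term is the sum of the two before it).
Eggs: 8, 6, 9, 10, 14, 19 → 28 (always 5 more than the nests).
Putting it together: 23 nests, 28 eggs.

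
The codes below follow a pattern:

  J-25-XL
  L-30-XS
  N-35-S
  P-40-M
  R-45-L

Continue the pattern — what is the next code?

T-50-XL

For the letter, letters move forward 2 places in the alphabet: J, L, N, P, R → T.
Second component: 25, 30, 35, 40, 45 → 50 (+5 each step).
Size: runs through clothing sizes XS→XL; XL, XS, S, M, L → XL.
Combining the parts gives T-50-XL.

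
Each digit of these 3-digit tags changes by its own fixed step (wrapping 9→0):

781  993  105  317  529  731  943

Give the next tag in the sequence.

First digit — +2 each step, mod 10: 7, 9, 1, 3, 5, 7, 9 → 1.
Second digit goes 8, 9, 0, 1, 2, 3, 4 → 5 (+1 each step, mod 10).
Third digit: +2 each step, mod 10; 1, 3, 5, 7, 9, 1, 3 → 5.
So the next tag is 155.

155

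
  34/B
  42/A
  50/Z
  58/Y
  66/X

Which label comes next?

74/W

For the first component, +8 each step: 34, 42, 50, 58, 66 → 74.
Letter goes B, A, Z, Y, X → W (letters move back 1 place in the alphabet, wrapping A→Z).
So the next label is 74/W.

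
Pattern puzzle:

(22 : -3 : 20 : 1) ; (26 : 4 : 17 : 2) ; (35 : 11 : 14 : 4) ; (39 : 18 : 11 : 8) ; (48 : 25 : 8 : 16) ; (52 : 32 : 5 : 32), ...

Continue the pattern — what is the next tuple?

First value goes 22, 26, 35, 39, 48, 52 → 61 (alternating steps +4, +9, +4, +9, …).
Second value: +7 each step, so -3, 4, 11, 18, 25, 32 → 39.
Third value: 20, 17, 14, 11, 8, 5 → 2 (−3 each step).
Fourth value: ×2 each step; 1, 2, 4, 8, 16, 32 → 64.
So the next tuple is (61 : 39 : 2 : 64).

(61 : 39 : 2 : 64)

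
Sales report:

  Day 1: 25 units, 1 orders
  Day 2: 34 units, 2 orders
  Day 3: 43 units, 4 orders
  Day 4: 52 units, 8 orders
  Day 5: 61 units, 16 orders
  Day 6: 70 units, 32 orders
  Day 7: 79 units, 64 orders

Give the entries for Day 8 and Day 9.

Units: +9 each step, so 25, 34, 43, 52, 61, 70, 79 → 88 → 97.
Orders: 1, 2, 4, 8, 16, 32, 64 → 128 → 256 (×2 each step).
Putting the parts together: 88 units, 128 orders and then 97 units, 256 orders.

88 units, 128 orders; 97 units, 256 orders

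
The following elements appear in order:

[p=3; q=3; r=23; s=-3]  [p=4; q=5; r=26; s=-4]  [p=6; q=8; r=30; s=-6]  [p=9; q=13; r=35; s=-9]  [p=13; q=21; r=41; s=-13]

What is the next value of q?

34

For the q, each term is the sum of the two before it: 3, 5, 8, 13, 21 → 34.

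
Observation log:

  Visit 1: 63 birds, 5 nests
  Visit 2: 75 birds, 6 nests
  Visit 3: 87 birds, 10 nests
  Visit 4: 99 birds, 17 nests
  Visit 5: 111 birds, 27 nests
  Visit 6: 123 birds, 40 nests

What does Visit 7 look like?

For the birds, +12 each step: 63, 75, 87, 99, 111, 123 → 135.
Nests: differences are 1, 4, 7, … (increasing by 3 each time), so 5, 6, 10, 17, 27, 40 → 56.
So the next line is 135 birds, 56 nests.

135 birds, 56 nests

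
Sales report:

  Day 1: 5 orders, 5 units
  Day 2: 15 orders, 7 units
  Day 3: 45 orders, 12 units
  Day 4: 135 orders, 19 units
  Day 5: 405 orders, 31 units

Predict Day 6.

Orders: 5, 15, 45, 135, 405 → 1215 (×3 each step).
Units goes 5, 7, 12, 19, 31 → 50 (each term is the sum of the two before it).
Putting it together: 1215 orders, 50 units.

1215 orders, 50 units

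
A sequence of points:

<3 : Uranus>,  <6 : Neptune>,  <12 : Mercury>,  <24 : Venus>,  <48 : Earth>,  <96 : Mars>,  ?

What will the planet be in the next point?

Jupiter

Planet: Uranus, Neptune, Mercury, Venus, Earth, Mars → Jupiter (runs through the planets Mercury→Neptune).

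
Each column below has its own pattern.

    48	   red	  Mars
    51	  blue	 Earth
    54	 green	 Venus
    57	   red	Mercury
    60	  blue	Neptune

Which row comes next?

63  green  Uranus

First component: +3 each step, so 48, 51, 54, 57, 60 → 63.
For the colour, repeats red → blue → green: red, blue, green, red, blue → green.
Planet: runs backward through the planets Mercury→Neptune; Mars, Earth, Venus, Mercury, Neptune → Uranus.
So the next row is 63  green  Uranus.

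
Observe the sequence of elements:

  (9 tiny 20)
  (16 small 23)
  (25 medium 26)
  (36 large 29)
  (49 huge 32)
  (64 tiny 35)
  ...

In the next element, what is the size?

small

Size goes tiny, small, medium, large, huge, tiny → small (repeats tiny → small → medium → large → huge).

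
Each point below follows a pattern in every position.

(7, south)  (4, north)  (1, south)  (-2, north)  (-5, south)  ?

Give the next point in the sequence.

(-8, north)

First coordinate: 7, 4, 1, -2, -5 → -8 (−3 each step).
Direction — alternates south ↔ north: south, north, south, north, south → north.
So the next point is (-8, north).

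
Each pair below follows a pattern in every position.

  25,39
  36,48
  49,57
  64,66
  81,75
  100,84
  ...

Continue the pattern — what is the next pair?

121,93

First component — perfect squares: 5², 6², 7², …: 25, 36, 49, 64, 81, 100 → 121.
Second component: 39, 48, 57, 66, 75, 84 → 93 (+9 each step).
Putting it together: 121,93.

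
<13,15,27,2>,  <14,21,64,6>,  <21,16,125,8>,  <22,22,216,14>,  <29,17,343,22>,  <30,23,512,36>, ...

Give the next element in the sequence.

<37,18,729,58>

First component goes 13, 14, 21, 22, 29, 30 → 37 (alternating steps +1, +7, +1, +7, …).
Second component: alternating steps +6, −5, +6, −5, …, so 15, 21, 16, 22, 17, 23 → 18.
Third component — perfect cubes: 3³, 4³, 5³, …: 27, 64, 125, 216, 343, 512 → 729.
Fourth component: 2, 6, 8, 14, 22, 36 → 58 (each term is the sum of the two before it).
Combining the parts gives <37,18,729,58>.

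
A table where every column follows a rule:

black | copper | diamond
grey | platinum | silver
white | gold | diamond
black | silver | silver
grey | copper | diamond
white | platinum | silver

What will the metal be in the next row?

gold

For the shade, repeats black → grey → white: black, grey, white, black, grey, white → black.
Metal — repeats copper → platinum → gold → silver: copper, platinum, gold, silver, copper, platinum → gold.
Rank goes diamond, silver, diamond, silver, diamond, silver → diamond (alternates diamond ↔ silver).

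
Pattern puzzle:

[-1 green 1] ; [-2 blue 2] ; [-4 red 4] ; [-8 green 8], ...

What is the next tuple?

[-16 blue 16]

First part goes -1, -2, -4, -8 → -16 (×2 each step).
For the colour, repeats green → blue → red: green, blue, red, green → blue.
Third part: always the negative of the first part; 1, 2, 4, 8 → 16.
Combining the parts gives [-16 blue 16].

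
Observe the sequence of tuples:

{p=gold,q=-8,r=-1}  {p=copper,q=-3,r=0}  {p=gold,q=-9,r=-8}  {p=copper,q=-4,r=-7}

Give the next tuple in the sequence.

P: alternates gold ↔ copper; gold, copper, gold, copper → gold.
Q goes -8, -3, -9, -4 → -10 (alternating steps +5, −6, +5, −6, …).
R: -1, 0, -8, -7 → -15 (alternating steps +1, −8, +1, −8, …).
So the next tuple is {p=gold,q=-10,r=-15}.

{p=gold,q=-10,r=-15}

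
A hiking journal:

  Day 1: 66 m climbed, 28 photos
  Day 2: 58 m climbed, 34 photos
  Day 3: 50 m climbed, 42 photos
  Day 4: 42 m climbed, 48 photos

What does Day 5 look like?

34 m climbed, 56 photos

M climbed: −8 each step; 66, 58, 50, 42 → 34.
Photos goes 28, 34, 42, 48 → 56 (alternating steps +6, +8, +6, +8, …).
Combining the parts gives 34 m climbed, 56 photos.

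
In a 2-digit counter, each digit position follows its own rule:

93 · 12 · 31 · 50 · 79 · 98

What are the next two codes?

For the first digit, +2 each step, mod 10: 9, 1, 3, 5, 7, 9 → 1 → 3.
Second digit: −1 each step, mod 10, so 3, 2, 1, 0, 9, 8 → 7 → 6.
So the next two codes are 17 and 36.

17 then 36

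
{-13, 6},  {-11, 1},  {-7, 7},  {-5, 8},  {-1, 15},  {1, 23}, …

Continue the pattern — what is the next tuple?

{5, 38}

First slot — alternating steps +2, +4, +2, +4, …: -13, -11, -7, -5, -1, 1 → 5.
Second slot: 6, 1, 7, 8, 15, 23 → 38 (each term is the sum of the two before it).
Putting it together: {5, 38}.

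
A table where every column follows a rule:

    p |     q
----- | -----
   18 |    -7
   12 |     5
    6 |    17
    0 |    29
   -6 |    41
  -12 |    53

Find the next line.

-18  65

Column p: 18, 12, 6, 0, -6, -12 → -18 (−6 each step).
Column q: +12 each step; -7, 5, 17, 29, 41, 53 → 65.
So the next line is -18  65.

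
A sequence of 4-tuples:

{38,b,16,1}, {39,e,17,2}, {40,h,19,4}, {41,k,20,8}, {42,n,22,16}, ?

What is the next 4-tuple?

{43,q,23,32}

For the first slot, +1 each step: 38, 39, 40, 41, 42 → 43.
Letter — letters move forward 3 places in the alphabet: b, e, h, k, n → q.
Third slot goes 16, 17, 19, 20, 22 → 23 (alternating steps +1, +2, +1, +2, …).
For the fourth slot, ×2 each step: 1, 2, 4, 8, 16 → 32.
So the next 4-tuple is {43,q,23,32}.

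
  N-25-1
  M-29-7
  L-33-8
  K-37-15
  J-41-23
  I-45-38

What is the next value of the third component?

61

Third component: 1, 7, 8, 15, 23, 38 → 61 (each term is the sum of the two before it).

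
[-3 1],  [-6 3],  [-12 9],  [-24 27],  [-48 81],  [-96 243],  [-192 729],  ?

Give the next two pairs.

For the first value, ×2 each step: -3, -6, -12, -24, -48, -96, -192 → -384 → -768.
Second value: 1, 3, 9, 27, 81, 243, 729 → 2187 → 6561 (×3 each step).
So the next two pairs are [-384 2187] and [-768 6561].

[-384 2187], [-768 6561]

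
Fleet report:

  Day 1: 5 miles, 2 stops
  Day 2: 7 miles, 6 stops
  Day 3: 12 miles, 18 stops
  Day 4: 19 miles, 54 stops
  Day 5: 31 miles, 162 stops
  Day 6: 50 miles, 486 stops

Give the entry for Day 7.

81 miles, 1458 stops

Miles: each term is the sum of the two before it; 5, 7, 12, 19, 31, 50 → 81.
Stops: ×3 each step; 2, 6, 18, 54, 162, 486 → 1458.
So the next row is 81 miles, 1458 stops.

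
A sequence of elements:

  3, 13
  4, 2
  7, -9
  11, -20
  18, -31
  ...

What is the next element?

29, -42

First entry: each term is the sum of the two before it, so 3, 4, 7, 11, 18 → 29.
Second entry: −11 each step, so 13, 2, -9, -20, -31 → -42.
Combining the parts gives 29, -42.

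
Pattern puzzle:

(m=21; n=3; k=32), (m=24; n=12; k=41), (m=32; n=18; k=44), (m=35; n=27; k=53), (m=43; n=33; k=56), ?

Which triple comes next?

(m=46; n=42; k=65)

M: alternating steps +3, +8, +3, +8, …; 21, 24, 32, 35, 43 → 46.
For the n, alternating steps +9, +6, +9, +6, …: 3, 12, 18, 27, 33 → 42.
K: alternating steps +9, +3, +9, +3, …, so 32, 41, 44, 53, 56 → 65.
Combining the parts gives (m=46; n=42; k=65).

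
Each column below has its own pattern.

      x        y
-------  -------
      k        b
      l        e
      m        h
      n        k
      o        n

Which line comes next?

p  q

Column x: k, l, m, n, o → p (letters move forward 1 place in the alphabet).
Column y: letters move forward 3 places in the alphabet; b, e, h, k, n → q.
Putting it together: p  q.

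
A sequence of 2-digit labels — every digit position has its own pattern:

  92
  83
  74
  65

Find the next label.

56

First digit: −1 each step, mod 10, so 9, 8, 7, 6 → 5.
For the second digit, +1 each step, mod 10: 2, 3, 4, 5 → 6.
Combining the parts gives 56.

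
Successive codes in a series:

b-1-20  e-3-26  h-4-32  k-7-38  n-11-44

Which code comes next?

For the letter, letters move forward 3 places in the alphabet: b, e, h, k, n → q.
Second component — each term is the sum of the two before it: 1, 3, 4, 7, 11 → 18.
Third component goes 20, 26, 32, 38, 44 → 50 (+6 each step).
Combining the parts gives q-18-50.

q-18-50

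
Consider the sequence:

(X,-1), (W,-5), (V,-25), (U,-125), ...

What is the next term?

(T,-625)

Letter: X, W, V, U → T (letters move back 1 place in the alphabet).
Second value — ×5 each step: -1, -5, -25, -125 → -625.
Combining the parts gives (T,-625).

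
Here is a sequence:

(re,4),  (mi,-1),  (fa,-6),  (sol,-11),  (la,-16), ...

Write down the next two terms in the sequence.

(ti,-21), (do,-26)

For the note, runs through the solfège scale do→ti: re, mi, fa, sol, la → ti → do.
Second entry: −5 each step, so 4, -1, -6, -11, -16 → -21 → -26.
Putting the parts together: (ti,-21) and then (do,-26).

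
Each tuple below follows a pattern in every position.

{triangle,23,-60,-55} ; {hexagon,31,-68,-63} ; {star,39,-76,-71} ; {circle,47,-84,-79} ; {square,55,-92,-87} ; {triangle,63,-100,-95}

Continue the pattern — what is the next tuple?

{hexagon,71,-108,-103}

Shape goes triangle, hexagon, star, circle, square, triangle → hexagon (repeats triangle → hexagon → star → circle → square).
Second component: 23, 31, 39, 47, 55, 63 → 71 (+8 each step).
Third component — −8 each step: -60, -68, -76, -84, -92, -100 → -108.
Fourth component — always 5 more than the third component: -55, -63, -71, -79, -87, -95 → -103.
Combining the parts gives {hexagon,71,-108,-103}.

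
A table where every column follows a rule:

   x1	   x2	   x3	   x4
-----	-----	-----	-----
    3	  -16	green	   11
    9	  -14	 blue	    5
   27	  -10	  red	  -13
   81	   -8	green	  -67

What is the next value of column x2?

-4

Column x2: -16, -14, -10, -8 → -4 (alternating steps +2, +4, +2, +4, …).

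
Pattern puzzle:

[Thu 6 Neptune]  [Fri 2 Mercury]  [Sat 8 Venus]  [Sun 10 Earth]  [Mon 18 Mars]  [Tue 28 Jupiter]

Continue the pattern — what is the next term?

Day — runs through the weekdays Mon→Sun: Thu, Fri, Sat, Sun, Mon, Tue → Wed.
Second part: each term is the sum of the two before it; 6, 2, 8, 10, 18, 28 → 46.
Planet: Neptune, Mercury, Venus, Earth, Mars, Jupiter → Saturn (runs through the planets Mercury→Neptune).
Combining the parts gives [Wed 46 Saturn].

[Wed 46 Saturn]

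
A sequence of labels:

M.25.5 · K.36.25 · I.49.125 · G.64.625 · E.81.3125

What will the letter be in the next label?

For the letter, letters move back 2 places in the alphabet: M, K, I, G, E → C.

C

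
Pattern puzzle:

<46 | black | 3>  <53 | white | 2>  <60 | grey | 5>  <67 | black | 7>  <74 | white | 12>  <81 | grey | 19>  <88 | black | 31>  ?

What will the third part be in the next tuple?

For the third part, each term is the sum of the two before it: 3, 2, 5, 7, 12, 19, 31 → 50.

50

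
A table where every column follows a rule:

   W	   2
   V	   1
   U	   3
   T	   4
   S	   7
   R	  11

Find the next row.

Q  18

For the letter, letters move back 1 place in the alphabet: W, V, U, T, S, R → Q.
Second component: each term is the sum of the two before it; 2, 1, 3, 4, 7, 11 → 18.
So the next row is Q  18.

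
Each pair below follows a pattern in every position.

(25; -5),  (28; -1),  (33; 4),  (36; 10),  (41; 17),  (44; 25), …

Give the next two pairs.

First slot: 25, 28, 33, 36, 41, 44 → 49 → 52 (alternating steps +3, +5, +3, +5, …).
Second slot: -5, -1, 4, 10, 17, 25 → 34 → 44 (differences are 4, 5, 6, … (increasing by 1 each time)).
So the next two pairs are (49; 34) and (52; 44).

(49; 34), (52; 44)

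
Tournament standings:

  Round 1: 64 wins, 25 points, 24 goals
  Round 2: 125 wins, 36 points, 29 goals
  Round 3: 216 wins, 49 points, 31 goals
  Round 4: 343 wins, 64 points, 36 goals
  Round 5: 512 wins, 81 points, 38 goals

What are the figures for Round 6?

Wins: perfect cubes: 4³, 5³, 6³, …, so 64, 125, 216, 343, 512 → 729.
For the points, perfect squares: 5², 6², 7², …: 25, 36, 49, 64, 81 → 100.
Goals — alternating steps +5, +2, +5, +2, …: 24, 29, 31, 36, 38 → 43.
Putting it together: 729 wins, 100 points, 43 goals.

729 wins, 100 points, 43 goals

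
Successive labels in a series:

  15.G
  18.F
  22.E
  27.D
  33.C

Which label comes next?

40.B

First component — differences are 3, 4, 5, … (increasing by 1 each time): 15, 18, 22, 27, 33 → 40.
Letter goes G, F, E, D, C → B (letters move back 1 place in the alphabet).
Combining the parts gives 40.B.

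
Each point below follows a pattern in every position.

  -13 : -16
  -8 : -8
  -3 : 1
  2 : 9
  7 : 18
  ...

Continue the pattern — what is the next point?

12 : 26

First value: +5 each step; -13, -8, -3, 2, 7 → 12.
Second value: alternating steps +8, +9, +8, +9, …, so -16, -8, 1, 9, 18 → 26.
So the next point is 12 : 26.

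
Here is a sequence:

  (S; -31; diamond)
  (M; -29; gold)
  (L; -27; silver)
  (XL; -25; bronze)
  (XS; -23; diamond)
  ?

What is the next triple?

Size — runs through clothing sizes XS→XL: S, M, L, XL, XS → S.
Second component: -31, -29, -27, -25, -23 → -21 (+2 each step).
Rank goes diamond, gold, silver, bronze, diamond → gold (repeats diamond → gold → silver → bronze).
So the next triple is (S; -21; gold).

(S; -21; gold)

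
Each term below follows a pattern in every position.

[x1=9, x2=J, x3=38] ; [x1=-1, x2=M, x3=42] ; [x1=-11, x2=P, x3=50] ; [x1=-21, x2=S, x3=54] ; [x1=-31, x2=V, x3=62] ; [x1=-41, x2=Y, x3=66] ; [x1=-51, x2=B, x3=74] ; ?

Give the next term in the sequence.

[x1=-61, x2=E, x3=78]

X1 — −10 each step: 9, -1, -11, -21, -31, -41, -51 → -61.
X2 — letters move forward 3 places in the alphabet, wrapping Z→A: J, M, P, S, V, Y, B → E.
For the x3, alternating steps +4, +8, +4, +8, …: 38, 42, 50, 54, 62, 66, 74 → 78.
Combining the parts gives [x1=-61, x2=E, x3=78].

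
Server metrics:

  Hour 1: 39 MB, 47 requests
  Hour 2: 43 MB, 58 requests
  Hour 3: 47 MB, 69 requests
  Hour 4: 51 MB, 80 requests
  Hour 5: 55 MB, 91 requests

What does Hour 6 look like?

MB goes 39, 43, 47, 51, 55 → 59 (+4 each step).
Requests — +11 each step: 47, 58, 69, 80, 91 → 102.
Combining the parts gives 59 MB, 102 requests.

59 MB, 102 requests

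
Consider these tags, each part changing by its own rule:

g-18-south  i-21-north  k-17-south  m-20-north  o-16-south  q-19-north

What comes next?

For the letter, letters move forward 2 places in the alphabet: g, i, k, m, o, q → s.
Second component goes 18, 21, 17, 20, 16, 19 → 15 (alternating steps +3, −4, +3, −4, …).
For the direction, alternates south ↔ north: south, north, south, north, south, north → south.
Combining the parts gives s-15-south.

s-15-south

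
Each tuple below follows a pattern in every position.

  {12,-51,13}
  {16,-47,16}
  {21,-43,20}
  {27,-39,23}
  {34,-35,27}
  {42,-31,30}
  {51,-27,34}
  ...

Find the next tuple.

For the first component, differences are 4, 5, 6, … (increasing by 1 each time): 12, 16, 21, 27, 34, 42, 51 → 61.
Second component goes -51, -47, -43, -39, -35, -31, -27 → -23 (+4 each step).
Third component: alternating steps +3, +4, +3, +4, …, so 13, 16, 20, 23, 27, 30, 34 → 37.
So the next tuple is {61,-23,37}.

{61,-23,37}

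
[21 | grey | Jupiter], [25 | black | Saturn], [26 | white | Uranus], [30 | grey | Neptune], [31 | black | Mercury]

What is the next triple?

First slot: alternating steps +4, +1, +4, +1, …; 21, 25, 26, 30, 31 → 35.
Shade: grey, black, white, grey, black → white (repeats grey → black → white).
Planet: runs through the planets Mercury→Neptune; Jupiter, Saturn, Uranus, Neptune, Mercury → Venus.
So the next triple is [35 | white | Venus].

[35 | white | Venus]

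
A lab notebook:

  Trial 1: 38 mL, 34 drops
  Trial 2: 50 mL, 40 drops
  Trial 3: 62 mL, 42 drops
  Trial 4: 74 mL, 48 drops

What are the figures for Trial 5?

ML: +12 each step, so 38, 50, 62, 74 → 86.
Drops goes 34, 40, 42, 48 → 50 (alternating steps +6, +2, +6, +2, …).
Putting it together: 86 mL, 50 drops.

86 mL, 50 drops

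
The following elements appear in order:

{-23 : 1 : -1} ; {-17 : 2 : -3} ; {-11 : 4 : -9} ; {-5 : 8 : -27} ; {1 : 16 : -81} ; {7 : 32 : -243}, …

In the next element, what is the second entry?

64

First entry: +6 each step; -23, -17, -11, -5, 1, 7 → 13.
Second entry: ×2 each step, so 1, 2, 4, 8, 16, 32 → 64.
Third entry: -1, -3, -9, -27, -81, -243 → -729 (×3 each step).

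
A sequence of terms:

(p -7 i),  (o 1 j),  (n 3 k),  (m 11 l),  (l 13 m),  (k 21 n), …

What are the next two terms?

(j 23 o), (i 31 p)

First letter goes p, o, n, m, l, k → j → i (letters move back 1 place in the alphabet).
For the second value, alternating steps +8, +2, +8, +2, …: -7, 1, 3, 11, 13, 21 → 23 → 31.
Second letter — letters move forward 1 place in the alphabet: i, j, k, l, m, n → o → p.
Putting the parts together: (j 23 o) and then (i 31 p).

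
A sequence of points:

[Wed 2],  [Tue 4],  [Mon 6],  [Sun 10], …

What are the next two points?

Day goes Wed, Tue, Mon, Sun → Sat → Fri (runs backward through the weekdays Mon→Sun).
For the second entry, each term is the sum of the two before it: 2, 4, 6, 10 → 16 → 26.
Putting the parts together: [Sat 16] and then [Fri 26].

[Sat 16], [Fri 26]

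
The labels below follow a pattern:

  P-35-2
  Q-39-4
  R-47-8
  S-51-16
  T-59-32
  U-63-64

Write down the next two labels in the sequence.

Letter goes P, Q, R, S, T, U → V → W (letters move forward 1 place in the alphabet).
Second component: 35, 39, 47, 51, 59, 63 → 71 → 75 (alternating steps +4, +8, +4, +8, …).
Third component: ×2 each step, so 2, 4, 8, 16, 32, 64 → 128 → 256.
So the next two labels are V-71-128 and W-75-256.

V-71-128, W-75-256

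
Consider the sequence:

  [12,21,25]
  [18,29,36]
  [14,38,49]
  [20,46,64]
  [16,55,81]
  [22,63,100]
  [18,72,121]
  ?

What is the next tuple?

[24,80,144]

First slot goes 12, 18, 14, 20, 16, 22, 18 → 24 (alternating steps +6, −4, +6, −4, …).
Second slot: alternating steps +8, +9, +8, +9, …, so 21, 29, 38, 46, 55, 63, 72 → 80.
Third slot: perfect squares: 5², 6², 7², …, so 25, 36, 49, 64, 81, 100, 121 → 144.
Combining the parts gives [24,80,144].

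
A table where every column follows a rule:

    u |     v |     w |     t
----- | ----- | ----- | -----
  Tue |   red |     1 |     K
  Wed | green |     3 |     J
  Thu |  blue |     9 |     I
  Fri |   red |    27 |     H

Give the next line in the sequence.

Column u goes Tue, Wed, Thu, Fri → Sat (runs through the weekdays Mon→Sun).
Column v goes red, green, blue, red → green (repeats red → green → blue).
Column w goes 1, 3, 9, 27 → 81 (×3 each step).
Column t: K, J, I, H → G (letters move back 1 place in the alphabet).
So the next line is Sat  green  81  G.

Sat  green  81  G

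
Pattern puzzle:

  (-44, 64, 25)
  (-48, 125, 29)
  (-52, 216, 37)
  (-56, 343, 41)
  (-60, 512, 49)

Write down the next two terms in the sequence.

(-64, 729, 53), (-68, 1000, 61)

First value goes -44, -48, -52, -56, -60 → -64 → -68 (−4 each step).
Second value: perfect cubes: 4³, 5³, 6³, …; 64, 125, 216, 343, 512 → 729 → 1000.
Third value: alternating steps +4, +8, +4, +8, …, so 25, 29, 37, 41, 49 → 53 → 61.
So the next two terms are (-64, 729, 53) and (-68, 1000, 61).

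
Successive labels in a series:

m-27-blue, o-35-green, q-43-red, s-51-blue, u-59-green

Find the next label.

w-67-red

For the letter, letters move forward 2 places in the alphabet: m, o, q, s, u → w.
Second component goes 27, 35, 43, 51, 59 → 67 (+8 each step).
For the colour, repeats blue → green → red: blue, green, red, blue, green → red.
Putting it together: w-67-red.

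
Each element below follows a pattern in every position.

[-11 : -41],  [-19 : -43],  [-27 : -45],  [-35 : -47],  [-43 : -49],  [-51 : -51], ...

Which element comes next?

[-59 : -53]

First slot: -11, -19, -27, -35, -43, -51 → -59 (−8 each step).
For the second slot, −2 each step: -41, -43, -45, -47, -49, -51 → -53.
Combining the parts gives [-59 : -53].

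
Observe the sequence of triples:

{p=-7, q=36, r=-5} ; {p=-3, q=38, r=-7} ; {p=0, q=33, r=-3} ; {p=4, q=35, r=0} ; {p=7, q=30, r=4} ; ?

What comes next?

P: -7, -3, 0, 4, 7 → 11 (alternating steps +4, +3, +4, +3, …).
Q — alternating steps +2, −5, +2, −5, …: 36, 38, 33, 35, 30 → 32.
R: always the previous value of the p; -5, -7, -3, 0, 4 → 7.
Putting it together: {p=11, q=32, r=7}.

{p=11, q=32, r=7}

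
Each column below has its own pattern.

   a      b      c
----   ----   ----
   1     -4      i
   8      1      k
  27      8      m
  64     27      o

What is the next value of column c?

Column c — letters move forward 2 places in the alphabet: i, k, m, o → q.

q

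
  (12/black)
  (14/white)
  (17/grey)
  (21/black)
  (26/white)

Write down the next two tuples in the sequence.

(32/grey), (39/black)

First slot: 12, 14, 17, 21, 26 → 32 → 39 (differences are 2, 3, 4, … (increasing by 1 each time)).
Shade — repeats black → white → grey: black, white, grey, black, white → grey → black.
Putting the parts together: (32/grey) and then (39/black).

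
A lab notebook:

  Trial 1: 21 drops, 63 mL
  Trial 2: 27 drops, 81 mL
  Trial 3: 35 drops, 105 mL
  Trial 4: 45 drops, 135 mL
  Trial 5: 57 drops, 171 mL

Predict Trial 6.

71 drops, 213 mL

Drops: differences are 6, 8, 10, … (increasing by 2 each time), so 21, 27, 35, 45, 57 → 71.
ML — always 3 × the drops: 63, 81, 105, 135, 171 → 213.
So the next record is 71 drops, 213 mL.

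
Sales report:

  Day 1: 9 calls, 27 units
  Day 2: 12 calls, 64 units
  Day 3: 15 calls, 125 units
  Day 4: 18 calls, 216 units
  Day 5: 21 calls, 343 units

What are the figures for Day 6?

Calls goes 9, 12, 15, 18, 21 → 24 (+3 each step).
Units: 27, 64, 125, 216, 343 → 512 (perfect cubes: 3³, 4³, 5³, …).
So the next row is 24 calls, 512 units.

24 calls, 512 units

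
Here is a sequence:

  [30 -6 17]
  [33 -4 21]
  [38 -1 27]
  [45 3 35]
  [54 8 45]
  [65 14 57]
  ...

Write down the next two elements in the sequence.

[78 21 71], [93 29 87]

For the first slot, differences are 3, 5, 7, … (increasing by 2 each time): 30, 33, 38, 45, 54, 65 → 78 → 93.
Second slot: differences are 2, 3, 4, … (increasing by 1 each time), so -6, -4, -1, 3, 8, 14 → 21 → 29.
Third slot: differences are 4, 6, 8, … (increasing by 2 each time); 17, 21, 27, 35, 45, 57 → 71 → 87.
So the next two elements are [78 21 71] and [93 29 87].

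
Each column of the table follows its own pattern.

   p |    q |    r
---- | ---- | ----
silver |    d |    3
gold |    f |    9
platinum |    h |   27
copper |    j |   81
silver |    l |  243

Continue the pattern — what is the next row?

Column p goes silver, gold, platinum, copper, silver → gold (repeats silver → gold → platinum → copper).
Column q — letters move forward 2 places in the alphabet: d, f, h, j, l → n.
Column r — ×3 each step: 3, 9, 27, 81, 243 → 729.
Combining the parts gives gold  n  729.

gold  n  729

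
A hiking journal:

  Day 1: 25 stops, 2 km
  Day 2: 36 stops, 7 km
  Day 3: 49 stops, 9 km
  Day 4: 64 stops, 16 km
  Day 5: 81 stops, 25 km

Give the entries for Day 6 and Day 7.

Stops: 25, 36, 49, 64, 81 → 100 → 121 (perfect squares: 5², 6², 7², …).
Km: each term is the sum of the two before it, so 2, 7, 9, 16, 25 → 41 → 66.
So the next two rows are 100 stops, 41 km and 121 stops, 66 km.

100 stops, 41 km; 121 stops, 66 km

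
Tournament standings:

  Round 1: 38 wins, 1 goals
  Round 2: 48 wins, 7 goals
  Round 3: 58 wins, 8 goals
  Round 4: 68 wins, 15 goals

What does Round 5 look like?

Wins: 38, 48, 58, 68 → 78 (+10 each step).
For the goals, each term is the sum of the two before it: 1, 7, 8, 15 → 23.
So the next line is 78 wins, 23 goals.

78 wins, 23 goals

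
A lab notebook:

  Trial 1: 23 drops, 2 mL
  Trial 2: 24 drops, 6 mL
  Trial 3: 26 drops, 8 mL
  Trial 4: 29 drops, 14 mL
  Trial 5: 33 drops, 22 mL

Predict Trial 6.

Drops: 23, 24, 26, 29, 33 → 38 (differences are 1, 2, 3, … (increasing by 1 each time)).
ML — each term is the sum of the two before it: 2, 6, 8, 14, 22 → 36.
Putting it together: 38 drops, 36 mL.

38 drops, 36 mL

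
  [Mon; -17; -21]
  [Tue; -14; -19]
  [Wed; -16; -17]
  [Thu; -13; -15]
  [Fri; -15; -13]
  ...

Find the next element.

[Sat; -12; -11]

Day: runs through the weekdays Mon→Sun; Mon, Tue, Wed, Thu, Fri → Sat.
Second slot — alternating steps +3, −2, +3, −2, …: -17, -14, -16, -13, -15 → -12.
Third slot — +2 each step: -21, -19, -17, -15, -13 → -11.
So the next element is [Sat; -12; -11].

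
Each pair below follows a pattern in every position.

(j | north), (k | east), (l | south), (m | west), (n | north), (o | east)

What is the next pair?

Letter: letters move forward 1 place in the alphabet; j, k, l, m, n, o → p.
For the direction, repeats north → east → south → west: north, east, south, west, north, east → south.
Putting it together: (p | south).

(p | south)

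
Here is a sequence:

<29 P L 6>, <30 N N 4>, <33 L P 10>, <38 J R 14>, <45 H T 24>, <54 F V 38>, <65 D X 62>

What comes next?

First value goes 29, 30, 33, 38, 45, 54, 65 → 78 (differences are 1, 3, 5, … (increasing by 2 each time)).
First letter: letters move back 2 places in the alphabet; P, N, L, J, H, F, D → B.
Second letter: letters move forward 2 places in the alphabet; L, N, P, R, T, V, X → Z.
Fourth value goes 6, 4, 10, 14, 24, 38, 62 → 100 (each term is the sum of the two before it).
Combining the parts gives <78 B Z 100>.

<78 B Z 100>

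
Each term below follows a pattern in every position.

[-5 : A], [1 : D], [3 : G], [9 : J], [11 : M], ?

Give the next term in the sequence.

[17 : P]

First entry — alternating steps +6, +2, +6, +2, …: -5, 1, 3, 9, 11 → 17.
Letter: letters move forward 3 places in the alphabet, so A, D, G, J, M → P.
So the next term is [17 : P].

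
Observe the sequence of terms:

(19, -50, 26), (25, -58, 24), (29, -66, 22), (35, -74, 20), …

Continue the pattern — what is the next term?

First part — alternating steps +6, +4, +6, +4, …: 19, 25, 29, 35 → 39.
Second part goes -50, -58, -66, -74 → -82 (−8 each step).
Third part goes 26, 24, 22, 20 → 18 (−2 each step).
Putting it together: (39, -82, 18).

(39, -82, 18)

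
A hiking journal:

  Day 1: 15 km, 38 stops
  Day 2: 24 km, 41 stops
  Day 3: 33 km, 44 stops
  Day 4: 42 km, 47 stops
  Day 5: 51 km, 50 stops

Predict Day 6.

For the km, +9 each step: 15, 24, 33, 42, 51 → 60.
Stops — +3 each step: 38, 41, 44, 47, 50 → 53.
So the next row is 60 km, 53 stops.

60 km, 53 stops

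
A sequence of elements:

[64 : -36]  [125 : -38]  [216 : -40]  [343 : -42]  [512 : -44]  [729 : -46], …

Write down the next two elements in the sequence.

For the first part, perfect cubes: 4³, 5³, 6³, …: 64, 125, 216, 343, 512, 729 → 1000 → 1331.
Second part: −2 each step; -36, -38, -40, -42, -44, -46 → -48 → -50.
Putting the parts together: [1000 : -48] and then [1331 : -50].

[1000 : -48], [1331 : -50]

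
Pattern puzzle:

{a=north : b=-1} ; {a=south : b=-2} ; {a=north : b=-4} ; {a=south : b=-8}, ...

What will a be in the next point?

north

A: alternates north ↔ south; north, south, north, south → north.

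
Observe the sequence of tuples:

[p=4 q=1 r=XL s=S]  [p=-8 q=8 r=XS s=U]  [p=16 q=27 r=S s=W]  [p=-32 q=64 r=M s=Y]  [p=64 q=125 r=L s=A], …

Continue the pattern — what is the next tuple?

[p=-128 q=216 r=XL s=C]

P goes 4, -8, 16, -32, 64 → -128 (×(-2) each step).
For the q, perfect cubes: 1³, 2³, 3³, …: 1, 8, 27, 64, 125 → 216.
For the r, runs through clothing sizes XS→XL: XL, XS, S, M, L → XL.
S: letters move forward 2 places in the alphabet, wrapping Z→A, so S, U, W, Y, A → C.
So the next tuple is [p=-128 q=216 r=XL s=C].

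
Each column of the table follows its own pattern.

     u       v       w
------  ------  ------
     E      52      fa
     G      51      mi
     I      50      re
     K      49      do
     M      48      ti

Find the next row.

O  47  la

Column u: letters move forward 2 places in the alphabet, so E, G, I, K, M → O.
Column v goes 52, 51, 50, 49, 48 → 47 (−1 each step).
For the column w, runs backward through the solfège scale do→ti: fa, mi, re, do, ti → la.
Putting it together: O  47  la.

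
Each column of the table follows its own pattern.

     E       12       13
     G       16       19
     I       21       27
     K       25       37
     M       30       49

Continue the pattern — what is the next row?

Letter: E, G, I, K, M → O (letters move forward 2 places in the alphabet).
Second component: alternating steps +4, +5, +4, +5, …, so 12, 16, 21, 25, 30 → 34.
Third component: differences are 6, 8, 10, … (increasing by 2 each time); 13, 19, 27, 37, 49 → 63.
Putting it together: O  34  63.

O  34  63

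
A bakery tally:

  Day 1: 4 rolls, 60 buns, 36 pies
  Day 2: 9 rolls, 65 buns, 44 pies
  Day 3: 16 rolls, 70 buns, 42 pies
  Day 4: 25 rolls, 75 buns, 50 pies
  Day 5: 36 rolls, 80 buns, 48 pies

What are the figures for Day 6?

Rolls — perfect squares: 2², 3², 4², …: 4, 9, 16, 25, 36 → 49.
Buns — +5 each step: 60, 65, 70, 75, 80 → 85.
For the pies, alternating steps +8, −2, +8, −2, …: 36, 44, 42, 50, 48 → 56.
Putting it together: 49 rolls, 85 buns, 56 pies.

49 rolls, 85 buns, 56 pies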